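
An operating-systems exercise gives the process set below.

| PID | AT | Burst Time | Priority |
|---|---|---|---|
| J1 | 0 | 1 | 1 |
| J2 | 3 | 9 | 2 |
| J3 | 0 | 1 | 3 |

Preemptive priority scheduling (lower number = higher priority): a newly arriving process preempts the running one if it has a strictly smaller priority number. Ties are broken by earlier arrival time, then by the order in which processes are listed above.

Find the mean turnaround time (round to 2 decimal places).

Schedule: | J1 0-1 | J3 1-2 | idle 2-3 | J2 3-12 |
Completion: J1=1  J2=12  J3=2
Turnaround (C−A): J1=1  J2=9  J3=2
Turnaround times: J1=1, J2=9, J3=2
Average turnaround = (1+9+2) / 3 = 12/3 = 4.00

4.00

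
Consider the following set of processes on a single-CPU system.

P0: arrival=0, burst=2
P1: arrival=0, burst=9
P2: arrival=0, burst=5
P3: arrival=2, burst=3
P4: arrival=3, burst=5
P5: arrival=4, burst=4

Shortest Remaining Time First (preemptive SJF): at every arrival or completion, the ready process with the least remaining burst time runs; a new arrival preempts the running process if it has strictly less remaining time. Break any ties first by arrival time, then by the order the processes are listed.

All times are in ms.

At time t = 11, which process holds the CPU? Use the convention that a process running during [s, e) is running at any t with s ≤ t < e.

P2

Timeline: | P0 0-2 | P3 2-5 | P5 5-9 | P2 9-14 | P4 14-19 | P1 19-28 |
Completion: P0=2  P1=28  P2=14  P3=5  P4=19  P5=9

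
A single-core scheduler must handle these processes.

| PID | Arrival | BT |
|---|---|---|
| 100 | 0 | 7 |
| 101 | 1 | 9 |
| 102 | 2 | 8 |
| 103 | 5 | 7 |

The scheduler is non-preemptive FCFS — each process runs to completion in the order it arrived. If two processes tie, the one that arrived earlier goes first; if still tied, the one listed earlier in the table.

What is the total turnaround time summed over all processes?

70

Timeline: | 100 0-7 | 101 7-16 | 102 16-24 | 103 24-31 |
Completion: 100=7  101=16  102=24  103=31
Turnaround = completion − arrival: 100=7, 101=15, 102=22, 103=26
Total turnaround = 7 + 15 + 22 + 26 = 70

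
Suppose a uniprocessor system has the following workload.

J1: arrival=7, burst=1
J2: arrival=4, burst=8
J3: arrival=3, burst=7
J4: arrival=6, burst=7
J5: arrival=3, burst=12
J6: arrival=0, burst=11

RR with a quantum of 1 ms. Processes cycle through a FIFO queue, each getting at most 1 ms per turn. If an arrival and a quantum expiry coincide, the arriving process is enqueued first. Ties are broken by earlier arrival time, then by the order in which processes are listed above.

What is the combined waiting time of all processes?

146

Schedule: | J6 0-3 | J3 3-4 | J5 4-5 | J6 5-6 | J2 6-7 | J3 7-8 | J5 8-9 | J4 9-10 | J6 10-11 | J1 11-12 | J2 12-13 | J3 13-14 | J5 14-15 | J4 15-16 | J6 16-17 | J2 17-18 | J3 18-19 | J5 19-20 | J4 20-21 | J6 21-22 | J2 22-23 | J3 23-24 | J5 24-25 | J4 25-26 | J6 26-27 | J2 27-28 | J3 28-29 | J5 29-30 | J4 30-31 | J6 31-32 | J2 32-33 | J3 33-34 | J5 34-35 | J4 35-36 | J6 36-37 | J2 37-38 | J5 38-39 | J4 39-40 | J6 40-41 | J2 41-42 | J5 42-46 |
Completion: J1=12  J2=42  J3=34  J4=40  J5=46  J6=41
Turnaround (C−A): J1=5  J2=38  J3=31  J4=34  J5=43  J6=41
Waiting = turnaround − burst: J1=4, J2=30, J3=24, J4=27, J5=31, J6=30
Total waiting = 4 + 30 + 24 + 27 + 31 + 30 = 146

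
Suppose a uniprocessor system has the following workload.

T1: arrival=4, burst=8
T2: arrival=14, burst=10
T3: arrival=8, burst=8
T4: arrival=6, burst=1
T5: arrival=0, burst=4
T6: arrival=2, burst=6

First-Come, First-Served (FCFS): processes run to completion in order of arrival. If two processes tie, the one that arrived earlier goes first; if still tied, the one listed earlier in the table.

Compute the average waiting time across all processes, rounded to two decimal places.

7.33

Timeline: | T5 0-4 | T6 4-10 | T1 10-18 | T4 18-19 | T3 19-27 | T2 27-37 |
Completion: T1=18  T2=37  T3=27  T4=19  T5=4  T6=10
Turnaround (C−A): T1=14  T2=23  T3=19  T4=13  T5=4  T6=8
Waiting times: T1=6, T2=13, T3=11, T4=12, T5=0, T6=2
Average waiting = (6+13+11+12+0+2) / 6 = 44/6 = 7.33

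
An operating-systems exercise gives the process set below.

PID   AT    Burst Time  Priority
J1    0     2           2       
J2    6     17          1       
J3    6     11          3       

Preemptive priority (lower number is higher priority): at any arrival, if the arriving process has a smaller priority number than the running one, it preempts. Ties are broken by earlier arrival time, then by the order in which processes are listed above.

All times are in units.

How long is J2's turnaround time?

Timeline: | J1 0-2 | idle 2-6 | J2 6-23 | J3 23-34 |
Completion: J1=2  J2=23  J3=34
Turnaround (C−A): J1=2  J2=17  J3=28
Turnaround(J2) = completion − arrival = 23 − 6 = 17

17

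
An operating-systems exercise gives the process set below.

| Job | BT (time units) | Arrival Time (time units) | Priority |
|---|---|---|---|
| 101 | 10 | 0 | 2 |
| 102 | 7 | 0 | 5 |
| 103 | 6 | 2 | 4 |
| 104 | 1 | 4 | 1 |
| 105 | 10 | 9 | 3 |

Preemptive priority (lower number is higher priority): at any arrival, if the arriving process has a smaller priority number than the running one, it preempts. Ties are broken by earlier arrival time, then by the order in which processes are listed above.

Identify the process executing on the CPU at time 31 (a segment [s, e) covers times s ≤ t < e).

Gantt: | 101 0-4 | 104 4-5 | 101 5-11 | 105 11-21 | 103 21-27 | 102 27-34 |
Completion: 101=11  102=34  103=27  104=5  105=21

102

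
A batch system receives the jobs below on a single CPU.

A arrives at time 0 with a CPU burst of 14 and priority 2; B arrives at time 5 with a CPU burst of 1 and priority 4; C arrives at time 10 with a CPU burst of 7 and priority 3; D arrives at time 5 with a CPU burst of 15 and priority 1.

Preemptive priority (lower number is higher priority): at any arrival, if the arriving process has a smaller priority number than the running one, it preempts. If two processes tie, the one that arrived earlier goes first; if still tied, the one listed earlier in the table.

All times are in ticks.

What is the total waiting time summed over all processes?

65

Schedule: | A 0-5 | D 5-20 | A 20-29 | C 29-36 | B 36-37 |
Completion: A=29  B=37  C=36  D=20
Waiting = turnaround − burst: A=15, B=31, C=19, D=0
Total waiting = 15 + 31 + 19 + 0 = 65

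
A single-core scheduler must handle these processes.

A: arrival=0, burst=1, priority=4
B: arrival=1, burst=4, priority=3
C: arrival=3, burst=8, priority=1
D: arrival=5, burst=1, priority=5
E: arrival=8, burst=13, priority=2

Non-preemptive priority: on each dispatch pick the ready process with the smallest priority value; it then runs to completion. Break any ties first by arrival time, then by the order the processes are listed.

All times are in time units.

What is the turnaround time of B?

4

Gantt: | A 0-1 | B 1-5 | C 5-13 | E 13-26 | D 26-27 |
Completion: A=1  B=5  C=13  D=27  E=26
Turnaround(B) = completion − arrival = 5 − 1 = 4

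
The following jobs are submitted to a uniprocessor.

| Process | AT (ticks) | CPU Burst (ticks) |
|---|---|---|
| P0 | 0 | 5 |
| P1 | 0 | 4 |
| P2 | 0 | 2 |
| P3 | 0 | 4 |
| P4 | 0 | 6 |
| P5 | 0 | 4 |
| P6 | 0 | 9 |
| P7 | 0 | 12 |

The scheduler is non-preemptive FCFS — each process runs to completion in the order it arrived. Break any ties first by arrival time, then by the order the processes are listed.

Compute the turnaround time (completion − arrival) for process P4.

Schedule: | P0 0-5 | P1 5-9 | P2 9-11 | P3 11-15 | P4 15-21 | P5 21-25 | P6 25-34 | P7 34-46 |
Completion: P0=5  P1=9  P2=11  P3=15  P4=21  P5=25  P6=34  P7=46
Turnaround(P4) = completion − arrival = 21 − 0 = 21

21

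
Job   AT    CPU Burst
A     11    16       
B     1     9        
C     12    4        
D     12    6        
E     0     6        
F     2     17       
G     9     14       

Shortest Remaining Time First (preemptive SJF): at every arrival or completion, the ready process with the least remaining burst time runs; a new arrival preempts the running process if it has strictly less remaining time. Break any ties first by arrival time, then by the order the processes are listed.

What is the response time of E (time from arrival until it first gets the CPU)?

Schedule: | E 0-6 | B 6-15 | C 15-19 | D 19-25 | G 25-39 | A 39-55 | F 55-72 |
Completion: A=55  B=15  C=19  D=25  E=6  F=72  G=39
Response(E) = first start − arrival = 0 − 0 = 0

0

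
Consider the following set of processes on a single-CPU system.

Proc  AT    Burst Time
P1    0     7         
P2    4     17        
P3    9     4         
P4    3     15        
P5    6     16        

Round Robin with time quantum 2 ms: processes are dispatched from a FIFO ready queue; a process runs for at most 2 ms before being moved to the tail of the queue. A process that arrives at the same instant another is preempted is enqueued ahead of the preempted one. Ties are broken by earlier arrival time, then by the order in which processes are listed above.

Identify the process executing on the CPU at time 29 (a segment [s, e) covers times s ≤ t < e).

P4

Schedule: | P1 0-4 | P4 4-6 | P2 6-8 | P1 8-10 | P5 10-12 | P4 12-14 | P2 14-16 | P3 16-18 | P1 18-19 | P5 19-21 | P4 21-23 | P2 23-25 | P3 25-27 | P5 27-29 | P4 29-31 | P2 31-33 | P5 33-35 | P4 35-37 | P2 37-39 | P5 39-41 | P4 41-43 | P2 43-45 | P5 45-47 | P4 47-49 | P2 49-51 | P5 51-53 | P4 53-54 | P2 54-56 | P5 56-58 | P2 58-59 |
Completion: P1=19  P2=59  P3=27  P4=54  P5=58
Turnaround (C−A): P1=19  P2=55  P3=18  P4=51  P5=52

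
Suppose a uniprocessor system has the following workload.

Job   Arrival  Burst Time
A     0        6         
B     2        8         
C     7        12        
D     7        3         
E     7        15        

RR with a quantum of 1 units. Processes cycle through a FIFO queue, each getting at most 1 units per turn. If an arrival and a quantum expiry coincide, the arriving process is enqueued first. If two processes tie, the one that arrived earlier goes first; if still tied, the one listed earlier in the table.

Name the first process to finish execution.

Schedule: | A 0-2 | B 2-3 | A 3-4 | B 4-5 | A 5-6 | B 6-7 | A 7-8 | C 8-9 | D 9-10 | E 10-11 | B 11-12 | A 12-13 | C 13-14 | D 14-15 | E 15-16 | B 16-17 | C 17-18 | D 18-19 | E 19-20 | B 20-21 | C 21-22 | E 22-23 | B 23-24 | C 24-25 | E 25-26 | B 26-27 | C 27-28 | E 28-29 | C 29-30 | E 30-31 | C 31-32 | E 32-33 | C 33-34 | E 34-35 | C 35-36 | E 36-37 | C 37-38 | E 38-39 | C 39-40 | E 40-44 |
Completion: A=13  B=27  C=40  D=19  E=44
Turnaround (C−A): A=13  B=25  C=33  D=12  E=37
Finish order: A → D → B → C → E

A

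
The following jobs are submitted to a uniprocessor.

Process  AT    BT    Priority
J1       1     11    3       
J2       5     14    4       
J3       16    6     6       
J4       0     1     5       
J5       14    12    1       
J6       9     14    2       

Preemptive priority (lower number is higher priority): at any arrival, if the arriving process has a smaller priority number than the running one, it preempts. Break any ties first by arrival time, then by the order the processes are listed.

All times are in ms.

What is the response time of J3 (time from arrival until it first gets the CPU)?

36

Schedule: | J4 0-1 | J1 1-9 | J6 9-14 | J5 14-26 | J6 26-35 | J1 35-38 | J2 38-52 | J3 52-58 |
Completion: J1=38  J2=52  J3=58  J4=1  J5=26  J6=35
Response(J3) = first start − arrival = 52 − 16 = 36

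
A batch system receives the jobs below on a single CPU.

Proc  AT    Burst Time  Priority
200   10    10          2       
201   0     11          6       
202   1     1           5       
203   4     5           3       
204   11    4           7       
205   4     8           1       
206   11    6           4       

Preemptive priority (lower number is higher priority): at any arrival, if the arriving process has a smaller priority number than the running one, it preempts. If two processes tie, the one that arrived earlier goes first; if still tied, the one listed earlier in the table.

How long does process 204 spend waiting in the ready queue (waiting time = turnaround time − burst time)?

Gantt: | 201 0-1 | 202 1-2 | 201 2-4 | 205 4-12 | 200 12-22 | 203 22-27 | 206 27-33 | 201 33-41 | 204 41-45 |
Completion: 200=22  201=41  202=2  203=27  204=45  205=12  206=33
Waiting(204) = turnaround − burst = 34 − 4 = 30

30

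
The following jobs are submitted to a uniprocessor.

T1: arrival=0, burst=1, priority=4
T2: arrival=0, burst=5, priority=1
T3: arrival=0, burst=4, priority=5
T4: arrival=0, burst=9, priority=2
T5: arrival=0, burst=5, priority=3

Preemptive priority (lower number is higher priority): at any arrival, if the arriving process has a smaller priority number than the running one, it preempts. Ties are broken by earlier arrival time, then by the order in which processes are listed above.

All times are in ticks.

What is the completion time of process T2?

5

Schedule: | T2 0-5 | T4 5-14 | T5 14-19 | T1 19-20 | T3 20-24 |
Completion: T1=20  T2=5  T3=24  T4=14  T5=19
Turnaround (C−A): T1=20  T2=5  T3=24  T4=14  T5=19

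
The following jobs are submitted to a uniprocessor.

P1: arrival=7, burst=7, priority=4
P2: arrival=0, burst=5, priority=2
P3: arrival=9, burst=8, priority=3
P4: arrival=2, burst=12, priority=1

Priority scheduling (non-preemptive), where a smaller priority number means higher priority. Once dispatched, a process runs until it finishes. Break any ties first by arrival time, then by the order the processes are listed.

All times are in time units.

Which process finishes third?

P3

Timeline: | P2 0-5 | P4 5-17 | P3 17-25 | P1 25-32 |
Completion: P1=32  P2=5  P3=25  P4=17
Finish order: P2 → P4 → P3 → P1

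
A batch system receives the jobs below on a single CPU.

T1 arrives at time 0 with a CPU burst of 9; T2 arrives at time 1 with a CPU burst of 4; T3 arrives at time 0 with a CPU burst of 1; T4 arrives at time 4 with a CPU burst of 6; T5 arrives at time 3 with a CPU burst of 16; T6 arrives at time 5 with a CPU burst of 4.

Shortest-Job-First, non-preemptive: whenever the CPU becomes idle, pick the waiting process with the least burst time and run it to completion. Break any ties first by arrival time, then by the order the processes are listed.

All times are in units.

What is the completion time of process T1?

Gantt: | T3 0-1 | T2 1-5 | T6 5-9 | T4 9-15 | T1 15-24 | T5 24-40 |
Completion: T1=24  T2=5  T3=1  T4=15  T5=40  T6=9
Turnaround (C−A): T1=24  T2=4  T3=1  T4=11  T5=37  T6=4

24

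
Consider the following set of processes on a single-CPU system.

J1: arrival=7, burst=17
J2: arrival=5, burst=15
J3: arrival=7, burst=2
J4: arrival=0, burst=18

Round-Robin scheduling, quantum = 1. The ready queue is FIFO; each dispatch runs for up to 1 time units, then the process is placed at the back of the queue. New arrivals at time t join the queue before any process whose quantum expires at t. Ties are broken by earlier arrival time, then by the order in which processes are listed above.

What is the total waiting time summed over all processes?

Schedule: | J4 0-5 | J2 5-6 | J4 6-7 | J2 7-8 | J1 8-9 | J3 9-10 | J4 10-11 | J2 11-12 | J1 12-13 | J3 13-14 | J4 14-15 | J2 15-16 | J1 16-17 | J4 17-18 | J2 18-19 | J1 19-20 | J4 20-21 | J2 21-22 | J1 22-23 | J4 23-24 | J2 24-25 | J1 25-26 | J4 26-27 | J2 27-28 | J1 28-29 | J4 29-30 | J2 30-31 | J1 31-32 | J4 32-33 | J2 33-34 | J1 34-35 | J4 35-36 | J2 36-37 | J1 37-38 | J4 38-39 | J2 39-40 | J1 40-41 | J4 41-42 | J2 42-43 | J1 43-44 | J4 44-45 | J2 45-46 | J1 46-47 | J2 47-48 | J1 48-52 |
Completion: J1=52  J2=48  J3=14  J4=45
Turnaround (C−A): J1=45  J2=43  J3=7  J4=45
Waiting = turnaround − burst: J1=28, J2=28, J3=5, J4=27
Total waiting = 28 + 28 + 5 + 27 = 88

88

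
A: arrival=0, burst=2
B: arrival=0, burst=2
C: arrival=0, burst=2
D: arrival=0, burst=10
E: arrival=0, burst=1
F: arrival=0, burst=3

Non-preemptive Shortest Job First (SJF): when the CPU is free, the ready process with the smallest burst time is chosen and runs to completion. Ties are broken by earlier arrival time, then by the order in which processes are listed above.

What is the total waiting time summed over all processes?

Gantt: | E 0-1 | A 1-3 | B 3-5 | C 5-7 | F 7-10 | D 10-20 |
Completion: A=3  B=5  C=7  D=20  E=1  F=10
Waiting = turnaround − burst: A=1, B=3, C=5, D=10, E=0, F=7
Total waiting = 1 + 3 + 5 + 10 + 0 + 7 = 26

26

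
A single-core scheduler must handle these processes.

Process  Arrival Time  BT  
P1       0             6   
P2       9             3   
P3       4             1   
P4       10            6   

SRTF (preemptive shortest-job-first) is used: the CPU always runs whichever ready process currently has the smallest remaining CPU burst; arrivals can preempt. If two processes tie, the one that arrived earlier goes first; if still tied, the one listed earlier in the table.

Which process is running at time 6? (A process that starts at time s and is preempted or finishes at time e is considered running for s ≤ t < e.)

P1

Gantt: | P1 0-4 | P3 4-5 | P1 5-7 | idle 7-9 | P2 9-12 | P4 12-18 |
Completion: P1=7  P2=12  P3=5  P4=18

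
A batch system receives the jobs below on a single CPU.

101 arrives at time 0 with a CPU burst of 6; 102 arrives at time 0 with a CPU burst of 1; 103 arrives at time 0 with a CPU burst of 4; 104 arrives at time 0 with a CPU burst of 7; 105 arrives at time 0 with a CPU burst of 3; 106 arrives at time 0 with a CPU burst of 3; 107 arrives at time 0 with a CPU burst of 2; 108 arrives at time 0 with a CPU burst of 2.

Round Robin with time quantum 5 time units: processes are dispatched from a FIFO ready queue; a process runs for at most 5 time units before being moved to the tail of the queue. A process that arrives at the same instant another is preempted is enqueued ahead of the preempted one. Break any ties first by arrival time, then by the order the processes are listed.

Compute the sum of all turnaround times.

157

Schedule: | 101 0-5 | 102 5-6 | 103 6-10 | 104 10-15 | 105 15-18 | 106 18-21 | 107 21-23 | 108 23-25 | 101 25-26 | 104 26-28 |
Completion: 101=26  102=6  103=10  104=28  105=18  106=21  107=23  108=25
Turnaround = completion − arrival: 101=26, 102=6, 103=10, 104=28, 105=18, 106=21, 107=23, 108=25
Total turnaround = 26 + 6 + 10 + 28 + 18 + 21 + 23 + 25 = 157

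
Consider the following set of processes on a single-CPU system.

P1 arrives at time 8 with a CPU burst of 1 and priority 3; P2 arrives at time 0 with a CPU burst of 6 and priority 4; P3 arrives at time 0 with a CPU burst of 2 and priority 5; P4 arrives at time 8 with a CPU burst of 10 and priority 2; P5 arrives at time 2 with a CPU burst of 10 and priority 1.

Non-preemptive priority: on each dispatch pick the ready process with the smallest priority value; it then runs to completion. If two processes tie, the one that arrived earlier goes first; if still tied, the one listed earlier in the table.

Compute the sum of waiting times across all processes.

57

Gantt: | P2 0-6 | P5 6-16 | P4 16-26 | P1 26-27 | P3 27-29 |
Completion: P1=27  P2=6  P3=29  P4=26  P5=16
Waiting = turnaround − burst: P1=18, P2=0, P3=27, P4=8, P5=4
Total waiting = 18 + 0 + 27 + 8 + 4 = 57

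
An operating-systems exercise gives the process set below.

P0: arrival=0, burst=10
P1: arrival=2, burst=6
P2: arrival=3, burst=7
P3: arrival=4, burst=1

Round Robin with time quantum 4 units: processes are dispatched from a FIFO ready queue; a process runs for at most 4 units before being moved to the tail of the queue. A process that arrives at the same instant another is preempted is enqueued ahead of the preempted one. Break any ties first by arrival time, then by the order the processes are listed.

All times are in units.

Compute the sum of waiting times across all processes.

Timeline: | P0 0-4 | P1 4-8 | P2 8-12 | P3 12-13 | P0 13-17 | P1 17-19 | P2 19-22 | P0 22-24 |
Completion: P0=24  P1=19  P2=22  P3=13
Turnaround (C−A): P0=24  P1=17  P2=19  P3=9
Waiting = turnaround − burst: P0=14, P1=11, P2=12, P3=8
Total waiting = 14 + 11 + 12 + 8 = 45

45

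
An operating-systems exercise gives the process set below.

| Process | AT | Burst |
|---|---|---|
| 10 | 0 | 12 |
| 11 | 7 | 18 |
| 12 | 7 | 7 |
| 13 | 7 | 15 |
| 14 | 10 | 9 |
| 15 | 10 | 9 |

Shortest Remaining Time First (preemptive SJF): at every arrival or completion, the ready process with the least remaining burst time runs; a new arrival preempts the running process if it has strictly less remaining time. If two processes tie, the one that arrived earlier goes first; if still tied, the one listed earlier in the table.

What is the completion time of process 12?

Timeline: | 10 0-12 | 12 12-19 | 14 19-28 | 15 28-37 | 13 37-52 | 11 52-70 |
Completion: 10=12  11=70  12=19  13=52  14=28  15=37
Turnaround (C−A): 10=12  11=63  12=12  13=45  14=18  15=27

19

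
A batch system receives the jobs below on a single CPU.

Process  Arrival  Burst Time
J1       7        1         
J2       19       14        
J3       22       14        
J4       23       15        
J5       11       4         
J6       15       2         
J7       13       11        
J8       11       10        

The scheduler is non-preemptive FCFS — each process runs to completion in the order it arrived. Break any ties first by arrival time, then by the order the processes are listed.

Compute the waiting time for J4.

43

Timeline: | idle 0-7 | J1 7-8 | idle 8-11 | J5 11-15 | J8 15-25 | J7 25-36 | J6 36-38 | J2 38-52 | J3 52-66 | J4 66-81 |
Completion: J1=8  J2=52  J3=66  J4=81  J5=15  J6=38  J7=36  J8=25
Turnaround (C−A): J1=1  J2=33  J3=44  J4=58  J5=4  J6=23  J7=23  J8=14
Waiting(J4) = turnaround − burst = 58 − 15 = 43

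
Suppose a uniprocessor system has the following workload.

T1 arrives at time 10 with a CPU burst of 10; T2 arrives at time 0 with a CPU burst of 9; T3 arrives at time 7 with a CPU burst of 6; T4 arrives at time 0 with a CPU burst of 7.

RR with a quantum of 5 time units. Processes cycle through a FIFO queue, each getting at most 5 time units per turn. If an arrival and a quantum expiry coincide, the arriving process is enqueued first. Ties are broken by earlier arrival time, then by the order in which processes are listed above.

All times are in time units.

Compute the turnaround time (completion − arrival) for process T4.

26

Schedule: | T2 0-5 | T4 5-10 | T2 10-14 | T3 14-19 | T1 19-24 | T4 24-26 | T3 26-27 | T1 27-32 |
Completion: T1=32  T2=14  T3=27  T4=26
Turnaround (C−A): T1=22  T2=14  T3=20  T4=26
Turnaround(T4) = completion − arrival = 26 − 0 = 26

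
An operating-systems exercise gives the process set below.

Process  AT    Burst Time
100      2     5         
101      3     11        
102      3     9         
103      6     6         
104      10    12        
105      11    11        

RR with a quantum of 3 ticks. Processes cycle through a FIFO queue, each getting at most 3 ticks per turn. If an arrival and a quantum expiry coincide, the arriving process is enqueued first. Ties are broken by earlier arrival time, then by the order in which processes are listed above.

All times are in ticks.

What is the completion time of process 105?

Gantt: | idle 0-2 | 100 2-5 | 101 5-8 | 102 8-11 | 100 11-13 | 103 13-16 | 101 16-19 | 104 19-22 | 105 22-25 | 102 25-28 | 103 28-31 | 101 31-34 | 104 34-37 | 105 37-40 | 102 40-43 | 101 43-45 | 104 45-48 | 105 48-51 | 104 51-54 | 105 54-56 |
Completion: 100=13  101=45  102=43  103=31  104=54  105=56
Turnaround (C−A): 100=11  101=42  102=40  103=25  104=44  105=45

56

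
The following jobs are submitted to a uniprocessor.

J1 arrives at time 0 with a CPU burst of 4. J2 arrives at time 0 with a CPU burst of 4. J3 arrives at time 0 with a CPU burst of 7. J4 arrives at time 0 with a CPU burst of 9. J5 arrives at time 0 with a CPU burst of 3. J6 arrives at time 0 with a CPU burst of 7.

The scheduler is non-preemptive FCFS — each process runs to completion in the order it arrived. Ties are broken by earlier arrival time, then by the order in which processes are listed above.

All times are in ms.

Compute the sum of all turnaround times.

Schedule: | J1 0-4 | J2 4-8 | J3 8-15 | J4 15-24 | J5 24-27 | J6 27-34 |
Completion: J1=4  J2=8  J3=15  J4=24  J5=27  J6=34
Turnaround (C−A): J1=4  J2=8  J3=15  J4=24  J5=27  J6=34
Turnaround = completion − arrival: J1=4, J2=8, J3=15, J4=24, J5=27, J6=34
Total turnaround = 4 + 8 + 15 + 24 + 27 + 34 = 112

112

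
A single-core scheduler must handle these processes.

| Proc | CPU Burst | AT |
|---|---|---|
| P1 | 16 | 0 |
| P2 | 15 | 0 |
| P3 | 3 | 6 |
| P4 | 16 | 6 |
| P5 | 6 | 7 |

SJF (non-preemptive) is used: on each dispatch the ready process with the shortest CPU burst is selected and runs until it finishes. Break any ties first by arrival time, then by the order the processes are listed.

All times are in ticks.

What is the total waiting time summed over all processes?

Schedule: | P2 0-15 | P3 15-18 | P5 18-24 | P1 24-40 | P4 40-56 |
Completion: P1=40  P2=15  P3=18  P4=56  P5=24
Turnaround (C−A): P1=40  P2=15  P3=12  P4=50  P5=17
Waiting = turnaround − burst: P1=24, P2=0, P3=9, P4=34, P5=11
Total waiting = 24 + 0 + 9 + 34 + 11 = 78

78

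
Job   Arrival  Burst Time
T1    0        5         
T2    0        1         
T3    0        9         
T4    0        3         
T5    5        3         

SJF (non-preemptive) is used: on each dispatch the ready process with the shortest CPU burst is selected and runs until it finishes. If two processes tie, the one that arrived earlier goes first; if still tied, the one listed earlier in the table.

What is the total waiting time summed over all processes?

21

Gantt: | T2 0-1 | T4 1-4 | T1 4-9 | T5 9-12 | T3 12-21 |
Completion: T1=9  T2=1  T3=21  T4=4  T5=12
Turnaround (C−A): T1=9  T2=1  T3=21  T4=4  T5=7
Waiting = turnaround − burst: T1=4, T2=0, T3=12, T4=1, T5=4
Total waiting = 4 + 0 + 12 + 1 + 4 = 21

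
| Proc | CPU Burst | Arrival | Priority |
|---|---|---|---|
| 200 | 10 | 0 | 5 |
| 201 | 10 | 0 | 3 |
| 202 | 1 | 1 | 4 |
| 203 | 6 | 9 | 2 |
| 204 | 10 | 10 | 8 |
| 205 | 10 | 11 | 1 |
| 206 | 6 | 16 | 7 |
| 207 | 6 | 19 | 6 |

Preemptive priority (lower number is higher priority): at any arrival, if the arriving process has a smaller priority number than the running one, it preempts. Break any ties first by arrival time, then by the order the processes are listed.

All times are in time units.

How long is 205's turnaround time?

Schedule: | 201 0-9 | 203 9-11 | 205 11-21 | 203 21-25 | 201 25-26 | 202 26-27 | 200 27-37 | 207 37-43 | 206 43-49 | 204 49-59 |
Completion: 200=37  201=26  202=27  203=25  204=59  205=21  206=49  207=43
Turnaround(205) = completion − arrival = 21 − 11 = 10

10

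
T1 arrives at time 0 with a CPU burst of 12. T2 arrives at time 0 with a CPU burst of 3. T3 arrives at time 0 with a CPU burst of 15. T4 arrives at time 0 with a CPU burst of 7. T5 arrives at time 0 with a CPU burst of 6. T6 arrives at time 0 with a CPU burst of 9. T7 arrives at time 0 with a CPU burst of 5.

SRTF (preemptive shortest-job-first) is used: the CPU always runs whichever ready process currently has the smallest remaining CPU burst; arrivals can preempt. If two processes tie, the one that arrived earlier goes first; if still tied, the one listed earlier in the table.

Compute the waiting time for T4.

Schedule: | T2 0-3 | T7 3-8 | T5 8-14 | T4 14-21 | T6 21-30 | T1 30-42 | T3 42-57 |
Completion: T1=42  T2=3  T3=57  T4=21  T5=14  T6=30  T7=8
Waiting(T4) = turnaround − burst = 21 − 7 = 14

14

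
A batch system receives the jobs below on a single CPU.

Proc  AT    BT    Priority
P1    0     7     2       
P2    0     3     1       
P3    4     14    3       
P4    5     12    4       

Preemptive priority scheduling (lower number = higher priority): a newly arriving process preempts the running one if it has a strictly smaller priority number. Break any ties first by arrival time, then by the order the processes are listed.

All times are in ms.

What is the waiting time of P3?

Timeline: | P2 0-3 | P1 3-10 | P3 10-24 | P4 24-36 |
Completion: P1=10  P2=3  P3=24  P4=36
Turnaround (C−A): P1=10  P2=3  P3=20  P4=31
Waiting(P3) = turnaround − burst = 20 − 14 = 6

6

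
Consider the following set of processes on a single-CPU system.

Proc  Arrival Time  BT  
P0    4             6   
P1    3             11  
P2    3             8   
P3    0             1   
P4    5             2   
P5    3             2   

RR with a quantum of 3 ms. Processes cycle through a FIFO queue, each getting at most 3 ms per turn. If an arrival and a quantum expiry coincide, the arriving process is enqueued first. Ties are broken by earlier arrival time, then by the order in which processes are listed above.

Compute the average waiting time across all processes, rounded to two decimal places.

11.17

Gantt: | P3 0-1 | idle 1-3 | P1 3-6 | P2 6-9 | P5 9-11 | P0 11-14 | P4 14-16 | P1 16-19 | P2 19-22 | P0 22-25 | P1 25-28 | P2 28-30 | P1 30-32 |
Completion: P0=25  P1=32  P2=30  P3=1  P4=16  P5=11
Turnaround (C−A): P0=21  P1=29  P2=27  P3=1  P4=11  P5=8
Waiting times: P0=15, P1=18, P2=19, P3=0, P4=9, P5=6
Average waiting = (15+18+19+0+9+6) / 6 = 67/6 = 11.17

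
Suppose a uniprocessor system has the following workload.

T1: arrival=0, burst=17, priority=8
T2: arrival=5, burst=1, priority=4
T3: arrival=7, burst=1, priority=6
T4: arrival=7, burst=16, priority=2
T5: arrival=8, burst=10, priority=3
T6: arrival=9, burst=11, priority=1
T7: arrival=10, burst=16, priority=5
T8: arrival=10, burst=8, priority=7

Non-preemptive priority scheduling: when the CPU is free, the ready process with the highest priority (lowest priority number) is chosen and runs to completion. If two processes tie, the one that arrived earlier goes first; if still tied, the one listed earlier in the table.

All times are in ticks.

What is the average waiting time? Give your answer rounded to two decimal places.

Timeline: | T1 0-17 | T6 17-28 | T4 28-44 | T5 44-54 | T2 54-55 | T7 55-71 | T3 71-72 | T8 72-80 |
Completion: T1=17  T2=55  T3=72  T4=44  T5=54  T6=28  T7=71  T8=80
Waiting times: T1=0, T2=49, T3=64, T4=21, T5=36, T6=8, T7=45, T8=62
Average waiting = (0+49+64+21+36+8+45+62) / 8 = 285/8 = 35.63

35.63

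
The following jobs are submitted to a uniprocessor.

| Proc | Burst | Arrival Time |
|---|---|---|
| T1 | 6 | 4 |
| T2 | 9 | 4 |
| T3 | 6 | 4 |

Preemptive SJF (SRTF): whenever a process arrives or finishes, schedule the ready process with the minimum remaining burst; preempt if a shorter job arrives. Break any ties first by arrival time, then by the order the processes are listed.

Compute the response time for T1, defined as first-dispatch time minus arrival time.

Schedule: | idle 0-4 | T1 4-10 | T3 10-16 | T2 16-25 |
Completion: T1=10  T2=25  T3=16
Turnaround (C−A): T1=6  T2=21  T3=12
Response(T1) = first start − arrival = 4 − 4 = 0

0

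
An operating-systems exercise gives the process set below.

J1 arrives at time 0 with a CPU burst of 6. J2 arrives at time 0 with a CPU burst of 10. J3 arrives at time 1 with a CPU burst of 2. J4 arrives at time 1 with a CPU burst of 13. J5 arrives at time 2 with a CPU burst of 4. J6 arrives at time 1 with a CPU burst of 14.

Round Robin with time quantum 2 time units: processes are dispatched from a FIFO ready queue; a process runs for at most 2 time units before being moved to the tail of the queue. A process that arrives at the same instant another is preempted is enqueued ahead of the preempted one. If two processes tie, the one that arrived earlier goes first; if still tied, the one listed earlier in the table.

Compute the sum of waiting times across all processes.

Schedule: | J1 0-2 | J2 2-4 | J3 4-6 | J4 6-8 | J6 8-10 | J5 10-12 | J1 12-14 | J2 14-16 | J4 16-18 | J6 18-20 | J5 20-22 | J1 22-24 | J2 24-26 | J4 26-28 | J6 28-30 | J2 30-32 | J4 32-34 | J6 34-36 | J2 36-38 | J4 38-40 | J6 40-42 | J4 42-44 | J6 44-46 | J4 46-47 | J6 47-49 |
Completion: J1=24  J2=38  J3=6  J4=47  J5=22  J6=49
Turnaround (C−A): J1=24  J2=38  J3=5  J4=46  J5=20  J6=48
Waiting = turnaround − burst: J1=18, J2=28, J3=3, J4=33, J5=16, J6=34
Total waiting = 18 + 28 + 3 + 33 + 16 + 34 = 132

132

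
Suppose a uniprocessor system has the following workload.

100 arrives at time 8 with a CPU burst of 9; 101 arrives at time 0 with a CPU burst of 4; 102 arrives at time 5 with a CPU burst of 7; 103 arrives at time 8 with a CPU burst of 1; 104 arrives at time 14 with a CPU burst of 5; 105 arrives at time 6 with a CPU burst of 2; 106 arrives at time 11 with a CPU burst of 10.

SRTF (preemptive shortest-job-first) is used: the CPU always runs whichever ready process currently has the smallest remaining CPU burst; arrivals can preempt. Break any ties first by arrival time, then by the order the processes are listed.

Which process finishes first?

Timeline: | 101 0-4 | idle 4-5 | 102 5-6 | 105 6-8 | 103 8-9 | 102 9-15 | 104 15-20 | 100 20-29 | 106 29-39 |
Completion: 100=29  101=4  102=15  103=9  104=20  105=8  106=39
Turnaround (C−A): 100=21  101=4  102=10  103=1  104=6  105=2  106=28
Finish order: 101 → 105 → 103 → 102 → 104 → 100 → 106

101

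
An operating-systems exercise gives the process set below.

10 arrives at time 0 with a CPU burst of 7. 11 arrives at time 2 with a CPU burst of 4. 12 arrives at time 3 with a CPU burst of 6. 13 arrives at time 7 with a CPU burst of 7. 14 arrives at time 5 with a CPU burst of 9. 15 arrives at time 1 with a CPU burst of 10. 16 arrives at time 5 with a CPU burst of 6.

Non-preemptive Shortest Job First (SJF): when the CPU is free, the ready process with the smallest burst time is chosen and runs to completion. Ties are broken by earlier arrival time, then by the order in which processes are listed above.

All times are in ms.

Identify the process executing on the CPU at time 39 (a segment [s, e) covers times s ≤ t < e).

15

Schedule: | 10 0-7 | 11 7-11 | 12 11-17 | 16 17-23 | 13 23-30 | 14 30-39 | 15 39-49 |
Completion: 10=7  11=11  12=17  13=30  14=39  15=49  16=23
Turnaround (C−A): 10=7  11=9  12=14  13=23  14=34  15=48  16=18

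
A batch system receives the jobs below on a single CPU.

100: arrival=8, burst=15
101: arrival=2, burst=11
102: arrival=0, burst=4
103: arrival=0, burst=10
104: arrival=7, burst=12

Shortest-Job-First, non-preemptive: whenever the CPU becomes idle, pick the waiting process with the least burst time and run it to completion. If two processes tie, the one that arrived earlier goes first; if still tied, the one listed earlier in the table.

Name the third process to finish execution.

101

Schedule: | 102 0-4 | 103 4-14 | 101 14-25 | 104 25-37 | 100 37-52 |
Completion: 100=52  101=25  102=4  103=14  104=37
Turnaround (C−A): 100=44  101=23  102=4  103=14  104=30
Finish order: 102 → 103 → 101 → 104 → 100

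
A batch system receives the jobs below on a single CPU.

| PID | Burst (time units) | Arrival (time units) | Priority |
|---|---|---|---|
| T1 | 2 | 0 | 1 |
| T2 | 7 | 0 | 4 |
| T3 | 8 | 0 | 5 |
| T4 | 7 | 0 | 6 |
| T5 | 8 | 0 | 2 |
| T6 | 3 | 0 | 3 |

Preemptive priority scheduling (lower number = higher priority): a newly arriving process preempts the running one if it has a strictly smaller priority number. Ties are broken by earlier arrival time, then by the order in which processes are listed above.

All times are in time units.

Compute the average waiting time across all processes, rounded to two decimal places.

12.17

Schedule: | T1 0-2 | T5 2-10 | T6 10-13 | T2 13-20 | T3 20-28 | T4 28-35 |
Completion: T1=2  T2=20  T3=28  T4=35  T5=10  T6=13
Turnaround (C−A): T1=2  T2=20  T3=28  T4=35  T5=10  T6=13
Waiting times: T1=0, T2=13, T3=20, T4=28, T5=2, T6=10
Average waiting = (0+13+20+28+2+10) / 6 = 73/6 = 12.17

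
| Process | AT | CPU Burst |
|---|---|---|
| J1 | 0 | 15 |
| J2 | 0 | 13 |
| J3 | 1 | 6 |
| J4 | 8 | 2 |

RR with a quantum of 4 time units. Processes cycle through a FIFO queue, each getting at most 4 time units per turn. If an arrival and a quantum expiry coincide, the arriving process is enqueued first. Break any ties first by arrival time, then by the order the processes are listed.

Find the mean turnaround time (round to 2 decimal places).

26.00

Gantt: | J1 0-4 | J2 4-8 | J3 8-12 | J1 12-16 | J4 16-18 | J2 18-22 | J3 22-24 | J1 24-28 | J2 28-32 | J1 32-35 | J2 35-36 |
Completion: J1=35  J2=36  J3=24  J4=18
Turnaround times: J1=35, J2=36, J3=23, J4=10
Average turnaround = (35+36+23+10) / 4 = 104/4 = 26.00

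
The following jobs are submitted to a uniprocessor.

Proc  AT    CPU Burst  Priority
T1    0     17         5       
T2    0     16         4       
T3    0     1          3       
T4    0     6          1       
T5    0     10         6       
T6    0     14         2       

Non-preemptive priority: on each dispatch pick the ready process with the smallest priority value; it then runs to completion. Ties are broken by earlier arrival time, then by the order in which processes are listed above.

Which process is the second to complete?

Schedule: | T4 0-6 | T6 6-20 | T3 20-21 | T2 21-37 | T1 37-54 | T5 54-64 |
Completion: T1=54  T2=37  T3=21  T4=6  T5=64  T6=20
Finish order: T4 → T6 → T3 → T2 → T1 → T5

T6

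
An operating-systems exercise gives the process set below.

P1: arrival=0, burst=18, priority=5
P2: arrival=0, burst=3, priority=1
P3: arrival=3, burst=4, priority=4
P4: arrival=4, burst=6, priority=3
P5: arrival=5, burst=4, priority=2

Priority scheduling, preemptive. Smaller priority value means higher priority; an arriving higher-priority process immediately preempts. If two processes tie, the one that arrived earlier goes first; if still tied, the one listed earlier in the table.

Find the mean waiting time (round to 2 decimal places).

Schedule: | P2 0-3 | P3 3-4 | P4 4-5 | P5 5-9 | P4 9-14 | P3 14-17 | P1 17-35 |
Completion: P1=35  P2=3  P3=17  P4=14  P5=9
Waiting times: P1=17, P2=0, P3=10, P4=4, P5=0
Average waiting = (17+0+10+4+0) / 5 = 31/5 = 6.20

6.20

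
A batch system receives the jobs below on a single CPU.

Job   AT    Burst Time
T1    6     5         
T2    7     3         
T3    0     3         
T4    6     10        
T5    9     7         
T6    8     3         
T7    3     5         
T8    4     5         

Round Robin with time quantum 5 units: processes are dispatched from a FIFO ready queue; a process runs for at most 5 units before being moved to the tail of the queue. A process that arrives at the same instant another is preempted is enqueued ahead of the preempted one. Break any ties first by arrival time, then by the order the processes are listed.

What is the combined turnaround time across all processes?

Timeline: | T3 0-3 | T7 3-8 | T8 8-13 | T1 13-18 | T4 18-23 | T2 23-26 | T6 26-29 | T5 29-34 | T4 34-39 | T5 39-41 |
Completion: T1=18  T2=26  T3=3  T4=39  T5=41  T6=29  T7=8  T8=13
Turnaround (C−A): T1=12  T2=19  T3=3  T4=33  T5=32  T6=21  T7=5  T8=9
Turnaround = completion − arrival: T1=12, T2=19, T3=3, T4=33, T5=32, T6=21, T7=5, T8=9
Total turnaround = 12 + 19 + 3 + 33 + 32 + 21 + 5 + 9 = 134

134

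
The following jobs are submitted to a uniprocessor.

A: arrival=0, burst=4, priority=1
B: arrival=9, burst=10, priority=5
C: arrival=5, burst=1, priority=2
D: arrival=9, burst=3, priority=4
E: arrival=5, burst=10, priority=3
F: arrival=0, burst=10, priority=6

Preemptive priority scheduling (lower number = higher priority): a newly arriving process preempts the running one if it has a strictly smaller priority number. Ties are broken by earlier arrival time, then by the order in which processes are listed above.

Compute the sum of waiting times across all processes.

Timeline: | A 0-4 | F 4-5 | C 5-6 | E 6-16 | D 16-19 | B 19-29 | F 29-38 |
Completion: A=4  B=29  C=6  D=19  E=16  F=38
Turnaround (C−A): A=4  B=20  C=1  D=10  E=11  F=38
Waiting = turnaround − burst: A=0, B=10, C=0, D=7, E=1, F=28
Total waiting = 0 + 10 + 0 + 7 + 1 + 28 = 46

46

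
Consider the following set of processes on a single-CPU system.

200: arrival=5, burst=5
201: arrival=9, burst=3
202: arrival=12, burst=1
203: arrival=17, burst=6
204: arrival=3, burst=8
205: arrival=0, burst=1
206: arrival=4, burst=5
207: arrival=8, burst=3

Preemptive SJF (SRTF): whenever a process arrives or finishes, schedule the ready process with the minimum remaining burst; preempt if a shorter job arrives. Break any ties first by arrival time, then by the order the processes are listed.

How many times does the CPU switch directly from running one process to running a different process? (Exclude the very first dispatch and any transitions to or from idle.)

Schedule: | 205 0-1 | idle 1-3 | 204 3-4 | 206 4-9 | 207 9-12 | 202 12-13 | 201 13-16 | 200 16-21 | 203 21-27 | 204 27-34 |
Completion: 200=21  201=16  202=13  203=27  204=34  205=1  206=9  207=12

7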